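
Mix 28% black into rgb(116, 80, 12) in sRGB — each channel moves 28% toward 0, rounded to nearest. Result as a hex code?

#543A09

A 28% shade moves each channel 28% toward 0:
  R: 116 + 0.28×(0−116) = 116 − 32.48 = 83.52 → 84
  G: 80 − 22.4 = 57.6 → 58
  B: 12 − 3.36 = 8.64 → 9
rgb(84, 58, 9) = #543A09.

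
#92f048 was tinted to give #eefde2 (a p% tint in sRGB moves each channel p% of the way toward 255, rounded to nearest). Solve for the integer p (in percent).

#92f048 is rgb(146, 240, 72); #eefde2 is rgb(238, 253, 226).
On the B channel (widest range): 226 ≈ 72 + (p/100)(255 − 72), so p ≈ 100×(226 − 72)/(255 − 72) = 15400/183 = 84.15.
p = 84 reproduces all three channels after rounding.

84%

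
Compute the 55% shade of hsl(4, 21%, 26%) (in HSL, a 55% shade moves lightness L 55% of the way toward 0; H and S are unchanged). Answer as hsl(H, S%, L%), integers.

L moves 55% from 26 toward 0: 26 − 14.3 = 11.7 → 12.
H and S are unchanged.

hsl(4, 21%, 12%)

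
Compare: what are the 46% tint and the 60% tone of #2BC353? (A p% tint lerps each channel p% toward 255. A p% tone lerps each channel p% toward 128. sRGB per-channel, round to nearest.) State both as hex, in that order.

#2BC353 is rgb(43, 195, 83).
46% tint:
  R: 43 + 97.52 = 140.52 → 141
  G: 195 + 27.6 = 222.6 → 223
  B: 83 + 79.12 = 162.12 → 162
  → #8DDFA2
60% tone:
  R: 43 + 0.6×(128−43) = 43 + 51 = 94 → 94
  G: 195 − 40.2 = 154.8 → 155
  B: 83 + 0.6×(128−83) = 83 + 27 = 110 → 110
  → #5E9B6E

#8DDFA2, #5E9B6E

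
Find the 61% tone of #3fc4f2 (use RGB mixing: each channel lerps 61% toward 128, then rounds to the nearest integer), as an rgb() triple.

#3fc4f2 is rgb(63, 196, 242).
Lerp each channel 61% toward 128:
  R: 63 + 0.61×(128−63) = 63 + 39.65 = 102.65 → 103
  G: 196 − 41.48 = 154.52 → 155
  B: 242 + 0.61×(128−242) = 242 − 69.54 = 172.46 → 172

rgb(103, 155, 172)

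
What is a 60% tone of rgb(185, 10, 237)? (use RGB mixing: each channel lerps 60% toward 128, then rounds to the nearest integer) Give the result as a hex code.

#9751ac

Lerp each channel 60% toward 128:
  R: 185 − 34.2 = 150.8 → 151
  G: 10 + 0.6×(128−10) = 10 + 70.8 = 80.8 → 81
  B: 237 + 0.6×(128−237) = 237 − 65.4 = 171.6 → 172
rgb(151, 81, 172) = #9751ac.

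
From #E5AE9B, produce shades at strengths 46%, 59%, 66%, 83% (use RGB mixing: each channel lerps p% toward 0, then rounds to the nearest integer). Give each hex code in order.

#7C5E54, #5E4740, #4E3B35, #271E1A

#E5AE9B is rgb(229, 174, 155).
46%: (229 − 105.34 = 123.66→124, 174 − 80.04 = 93.96→94, 155 − 71.3 = 83.7→84) → #7C5E54
59%: (229 − 135.11 = 93.89→94, 174 − 102.66 = 71.34→71, 155 − 91.45 = 63.55→64) → #5E4740
66%: (229 − 151.14 = 77.86→78, 174 − 114.84 = 59.16→59, 155 − 102.3 = 52.7→53) → #4E3B35
83%: (229 − 190.07 = 38.93→39, 174 − 144.42 = 29.58→30, 155 − 128.65 = 26.35→26) → #271E1A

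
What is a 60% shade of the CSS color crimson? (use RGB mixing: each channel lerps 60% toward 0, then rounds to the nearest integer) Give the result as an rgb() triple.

CSS crimson is rgb(220, 20, 60).
A 60% shade moves each channel 60% toward 0:
  R: 220 + 0.6×(0−220) = 220 − 132 = 88 → 88
  G: 20 − 12 = 8 → 8
  B: 60 + 0.6×(0−60) = 60 − 36 = 24 → 24

rgb(88, 8, 24)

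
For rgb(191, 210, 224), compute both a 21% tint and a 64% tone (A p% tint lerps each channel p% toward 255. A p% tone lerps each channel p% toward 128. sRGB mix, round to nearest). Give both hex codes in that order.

21% tint:
  R: 191 + 0.21×(255−191) = 191 + 13.44 = 204.44 → 204
  G: 210 + 0.21×(255−210) = 210 + 9.45 = 219.45 → 219
  B: 224 + 0.21×(255−224) = 224 + 6.51 = 230.51 → 231
  → #CCDBE7
64% tone:
  R: 191 + 0.64×(128−191) = 191 − 40.32 = 150.68 → 151
  G: 210 − 52.48 = 157.52 → 158
  B: 224 + 0.64×(128−224) = 224 − 61.44 = 162.56 → 163
  → #979EA3

#CCDBE7, #979EA3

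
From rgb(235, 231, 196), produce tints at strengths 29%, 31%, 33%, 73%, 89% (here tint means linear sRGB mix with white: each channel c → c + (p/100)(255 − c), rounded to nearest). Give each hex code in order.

29%: (235 + 5.8 = 240.8→241, 231 + 6.96 = 237.96→238, 196 + 17.11 = 213.11→213) → #F1EED5
31%: (235 + 6.2 = 241.2→241, 231 + 7.44 = 238.44→238, 196 + 18.29 = 214.29→214) → #F1EED6
33%: (235 + 6.6 = 241.6→242, 231 + 7.92 = 238.92→239, 196 + 19.47 = 215.47→215) → #F2EFD7
73%: (235 + 14.6 = 249.6→250, 231 + 17.52 = 248.52→249, 196 + 43.07 = 239.07→239) → #FAF9EF
89%: (235 + 17.8 = 252.8→253, 231 + 21.36 = 252.36→252, 196 + 52.51 = 248.51→249) → #FDFCF9

#F1EED5, #F1EED6, #F2EFD7, #FAF9EF, #FDFCF9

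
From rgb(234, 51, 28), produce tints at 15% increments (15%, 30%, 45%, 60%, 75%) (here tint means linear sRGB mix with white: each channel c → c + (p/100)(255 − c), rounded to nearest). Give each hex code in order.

15%: (234 + 3.15 = 237.15→237, 51 + 30.6 = 81.6→82, 28 + 34.05 = 62.05→62) → #ED523E
30%: (234 + 6.3 = 240.3→240, 51 + 61.2 = 112.2→112, 28 + 68.1 = 96.1→96) → #F07060
45%: (234 + 9.45 = 243.45→243, 51 + 91.8 = 142.8→143, 28 + 102.15 = 130.15→130) → #F38F82
60%: (234 + 12.6 = 246.6→247, 51 + 122.4 = 173.4→173, 28 + 136.2 = 164.2→164) → #F7ADA4
75%: (234 + 15.75 = 249.75→250, 51 + 153 = 204→204, 28 + 170.25 = 198.25→198) → #FACCC6

#ED523E, #F07060, #F38F82, #F7ADA4, #FACCC6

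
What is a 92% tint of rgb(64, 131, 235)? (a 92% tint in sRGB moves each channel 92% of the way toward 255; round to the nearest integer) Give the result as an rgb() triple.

rgb(240, 245, 253)

A 92% tint moves each channel 92% toward 255:
  R: 64 + 175.72 = 239.72 → 240
  G: 131 + 114.08 = 245.08 → 245
  B: 235 + 0.92×(255−235) = 235 + 18.4 = 253.4 → 253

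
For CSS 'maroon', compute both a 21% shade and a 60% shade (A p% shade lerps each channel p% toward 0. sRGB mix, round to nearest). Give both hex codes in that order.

CSS maroon is rgb(128, 0, 0).
21% shade:
  R: 128 + 0.21×(0−128) = 128 − 26.88 = 101.12 → 101
  G: 0 + 0 = 0 → 0
  B: 0 + 0.21×(0−0) = 0 + 0 = 0 → 0
  → #650000
60% shade:
  R: 128 − 76.8 = 51.2 → 51
  G: 0 + 0.6×(0−0) = 0 + 0 = 0 → 0
  B: 0 + 0.6×(0−0) = 0 + 0 = 0 → 0
  → #330000

#650000, #330000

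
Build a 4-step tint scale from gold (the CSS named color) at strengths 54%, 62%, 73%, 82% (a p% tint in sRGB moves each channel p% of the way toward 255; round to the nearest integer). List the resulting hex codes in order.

#FFED8A, #FFF09E, #FFF4BA, #FFF8D1

CSS gold is rgb(255, 215, 0).
54%: (255→255, 215 + 21.6 = 236.6→237, 0 + 137.7 = 137.7→138) → #FFED8A
62%: (255→255, 215 + 24.8 = 239.8→240, 0 + 158.1 = 158.1→158) → #FFF09E
73%: (255→255, 215 + 29.2 = 244.2→244, 0 + 186.15 = 186.15→186) → #FFF4BA
82%: (255→255, 215 + 32.8 = 247.8→248, 0 + 209.1 = 209.1→209) → #FFF8D1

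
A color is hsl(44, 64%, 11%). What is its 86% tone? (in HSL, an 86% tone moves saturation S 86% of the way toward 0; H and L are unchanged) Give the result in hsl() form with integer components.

hsl(44, 9%, 11%)

S moves 86% from 64 toward 0: 64 − 55.04 = 8.96 → 9.
H and L are unchanged.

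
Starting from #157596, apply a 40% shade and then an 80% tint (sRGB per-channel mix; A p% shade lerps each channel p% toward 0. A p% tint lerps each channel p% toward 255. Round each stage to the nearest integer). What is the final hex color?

#cfdade

#157596 is rgb(21, 117, 150).
Per channel, c → c + 0.4(0 − c):
  R: 21 − 8.4 = 12.6 → 13
  G: 117 + 0.4×(0−117) = 117 − 46.8 = 70.2 → 70
  B: 150 − 60 = 90 → 90
After the shade: rgb(13, 70, 90) = #0d465a.
An 80% tint moves each channel 80% toward 255:
  R: 13 + 0.8×(255−13) = 13 + 193.6 = 206.6 → 207
  G: 70 + 0.8×(255−70) = 70 + 148 = 218 → 218
  B: 90 + 132 = 222 → 222
rgb(207, 218, 222) = #cfdade.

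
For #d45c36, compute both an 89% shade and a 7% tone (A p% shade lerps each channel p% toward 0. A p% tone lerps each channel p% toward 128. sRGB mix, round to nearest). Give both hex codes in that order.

#d45c36 is rgb(212, 92, 54).
89% shade:
  R: 212 + 0.89×(0−212) = 212 − 188.68 = 23.32 → 23
  G: 92 + 0.89×(0−92) = 92 − 81.88 = 10.12 → 10
  B: 54 − 48.06 = 5.94 → 6
  → #170a06
7% tone:
  R: 212 − 5.88 = 206.12 → 206
  G: 92 + 0.07×(128−92) = 92 + 2.52 = 94.52 → 95
  B: 54 + 0.07×(128−54) = 54 + 5.18 = 59.18 → 59
  → #ce5f3b

#170a06, #ce5f3b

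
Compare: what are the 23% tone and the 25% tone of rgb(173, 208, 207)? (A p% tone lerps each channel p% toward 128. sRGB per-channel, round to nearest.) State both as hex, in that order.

#a3bebd, #a2bcbb

23% tone:
  R: 173 − 10.35 = 162.65 → 163
  G: 208 − 18.4 = 189.6 → 190
  B: 207 + 0.23×(128−207) = 207 − 18.17 = 188.83 → 189
  → #a3bebd
25% tone:
  R: 173 − 11.25 = 161.75 → 162
  G: 208 + 0.25×(128−208) = 208 − 20 = 188 → 188
  B: 207 + 0.25×(128−207) = 207 − 19.75 = 187.25 → 187
  → #a2bcbb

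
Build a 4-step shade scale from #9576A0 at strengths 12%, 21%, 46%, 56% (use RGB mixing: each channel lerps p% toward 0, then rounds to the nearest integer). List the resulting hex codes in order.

#83688D, #765D7E, #504056, #423446

#9576A0 is rgb(149, 118, 160).
12%: (149 − 17.88 = 131.12→131, 118 − 14.16 = 103.84→104, 160 − 19.2 = 140.8→141) → #83688D
21%: (149 − 31.29 = 117.71→118, 118 − 24.78 = 93.22→93, 160 − 33.6 = 126.4→126) → #765D7E
46%: (149 − 68.54 = 80.46→80, 118 − 54.28 = 63.72→64, 160 − 73.6 = 86.4→86) → #504056
56%: (149 − 83.44 = 65.56→66, 118 − 66.08 = 51.92→52, 160 − 89.6 = 70.4→70) → #423446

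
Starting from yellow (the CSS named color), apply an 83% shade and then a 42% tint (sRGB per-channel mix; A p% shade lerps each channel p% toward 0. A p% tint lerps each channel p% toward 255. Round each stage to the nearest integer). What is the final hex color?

CSS yellow is rgb(255, 255, 0).
Lerp each channel 83% toward 0:
  R: 255 + 0.83×(0−255) = 255 − 211.65 = 43.35 → 43
  G: 255 + 0.83×(0−255) = 255 − 211.65 = 43.35 → 43
  B: 0 + 0.83×(0−0) = 0 + 0 = 0 → 0
After the shade: rgb(43, 43, 0) = #2b2b00.
Lerp each channel 42% toward 255:
  R: 43 + 0.42×(255−43) = 43 + 89.04 = 132.04 → 132
  G: 43 + 0.42×(255−43) = 43 + 89.04 = 132.04 → 132
  B: 0 + 0.42×(255−0) = 0 + 107.1 = 107.1 → 107
rgb(132, 132, 107) = #84846b.

#84846b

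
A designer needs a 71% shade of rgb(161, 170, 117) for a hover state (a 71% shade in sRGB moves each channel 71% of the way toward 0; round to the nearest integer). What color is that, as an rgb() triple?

rgb(47, 49, 34)

Per channel, c → c + 0.71(0 − c):
  R: 161 + 0.71×(0−161) = 161 − 114.31 = 46.69 → 47
  G: 170 + 0.71×(0−170) = 170 − 120.7 = 49.3 → 49
  B: 117 + 0.71×(0−117) = 117 − 83.07 = 33.93 → 34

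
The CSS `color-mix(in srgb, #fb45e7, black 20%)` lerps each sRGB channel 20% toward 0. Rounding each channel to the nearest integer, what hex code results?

#c937b9

#fb45e7 is rgb(251, 69, 231).
Per channel, c → c + 0.2(0 − c):
  R: 251 − 50.2 = 200.8 → 201
  G: 69 − 13.8 = 55.2 → 55
  B: 231 + 0.2×(0−231) = 231 − 46.2 = 184.8 → 185
rgb(201, 55, 185) = #c937b9.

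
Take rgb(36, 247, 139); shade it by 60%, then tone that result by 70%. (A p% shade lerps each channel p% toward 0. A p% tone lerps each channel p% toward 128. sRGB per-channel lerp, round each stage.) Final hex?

A 60% shade moves each channel 60% toward 0:
  R: 36 + 0.6×(0−36) = 36 − 21.6 = 14.4 → 14
  G: 247 + 0.6×(0−247) = 247 − 148.2 = 98.8 → 99
  B: 139 + 0.6×(0−139) = 139 − 83.4 = 55.6 → 56
After the shade: rgb(14, 99, 56) = #0E6338.
Lerp each channel 70% toward 128:
  R: 14 + 79.8 = 93.8 → 94
  G: 99 + 0.7×(128−99) = 99 + 20.3 = 119.3 → 119
  B: 56 + 0.7×(128−56) = 56 + 50.4 = 106.4 → 106
rgb(94, 119, 106) = #5E776A.

#5E776A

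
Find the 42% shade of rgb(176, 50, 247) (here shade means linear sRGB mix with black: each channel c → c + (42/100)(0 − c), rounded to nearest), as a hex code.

Lerp each channel 42% toward 0:
  R: 176 − 73.92 = 102.08 → 102
  G: 50 + 0.42×(0−50) = 50 − 21 = 29 → 29
  B: 247 + 0.42×(0−247) = 247 − 103.74 = 143.26 → 143
rgb(102, 29, 143) = #661d8f.

#661d8f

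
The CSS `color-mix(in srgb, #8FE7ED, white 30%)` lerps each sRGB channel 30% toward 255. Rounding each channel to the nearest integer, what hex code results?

#B1EEF2

#8FE7ED is rgb(143, 231, 237).
A 30% tint moves each channel 30% toward 255:
  R: 143 + 33.6 = 176.6 → 177
  G: 231 + 0.3×(255−231) = 231 + 7.2 = 238.2 → 238
  B: 237 + 0.3×(255−237) = 237 + 5.4 = 242.4 → 242
rgb(177, 238, 242) = #B1EEF2.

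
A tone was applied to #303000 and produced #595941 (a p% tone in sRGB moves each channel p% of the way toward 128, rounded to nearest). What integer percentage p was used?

51%

#303000 is rgb(48, 48, 0); #595941 is rgb(89, 89, 65).
On the B channel (widest range): 65 ≈ 0 + (p/100)(128 − 0), so p ≈ 100×(65 − 0)/(128 − 0) = 6500/128 = 50.78.
p = 51 reproduces all three channels after rounding.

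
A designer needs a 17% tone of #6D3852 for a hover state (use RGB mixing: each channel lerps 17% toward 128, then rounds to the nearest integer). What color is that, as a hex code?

#6D3852 is rgb(109, 56, 82).
Per channel, c → c + 0.17(128 − c):
  R: 109 + 3.23 = 112.23 → 112
  G: 56 + 0.17×(128−56) = 56 + 12.24 = 68.24 → 68
  B: 82 + 7.82 = 89.82 → 90
rgb(112, 68, 90) = #70445A.

#70445A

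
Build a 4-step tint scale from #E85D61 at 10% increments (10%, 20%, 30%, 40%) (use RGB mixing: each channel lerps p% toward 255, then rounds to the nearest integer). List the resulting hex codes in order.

#E85D61 is rgb(232, 93, 97).
10%: (232 + 2.3 = 234.3→234, 93 + 16.2 = 109.2→109, 97 + 15.8 = 112.8→113) → #EA6D71
20%: (232 + 4.6 = 236.6→237, 93 + 32.4 = 125.4→125, 97 + 31.6 = 128.6→129) → #ED7D81
30%: (232 + 6.9 = 238.9→239, 93 + 48.6 = 141.6→142, 97 + 47.4 = 144.4→144) → #EF8E90
40%: (232 + 9.2 = 241.2→241, 93 + 64.8 = 157.8→158, 97 + 63.2 = 160.2→160) → #F19EA0

#EA6D71, #ED7D81, #EF8E90, #F19EA0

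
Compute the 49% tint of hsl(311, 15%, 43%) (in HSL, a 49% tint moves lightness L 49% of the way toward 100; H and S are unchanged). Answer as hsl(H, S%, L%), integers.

L moves 49% from 43 toward 100: 43 + 27.93 = 70.93 → 71.
H and S are unchanged.

hsl(311, 15%, 71%)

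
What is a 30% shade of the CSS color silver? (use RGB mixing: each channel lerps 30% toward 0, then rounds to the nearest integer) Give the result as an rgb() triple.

CSS silver is rgb(192, 192, 192).
Per channel, c → c + 0.3(0 − c):
  R: 192 + 0.3×(0−192) = 192 − 57.6 = 134.4 → 134
  G: 192 − 57.6 = 134.4 → 134
  B: 192 + 0.3×(0−192) = 192 − 57.6 = 134.4 → 134

rgb(134, 134, 134)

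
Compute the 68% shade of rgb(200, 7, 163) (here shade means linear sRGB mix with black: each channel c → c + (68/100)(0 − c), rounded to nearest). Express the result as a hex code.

Lerp each channel 68% toward 0:
  R: 200 + 0.68×(0−200) = 200 − 136 = 64 → 64
  G: 7 + 0.68×(0−7) = 7 − 4.76 = 2.24 → 2
  B: 163 + 0.68×(0−163) = 163 − 110.84 = 52.16 → 52
rgb(64, 2, 52) = #400234.

#400234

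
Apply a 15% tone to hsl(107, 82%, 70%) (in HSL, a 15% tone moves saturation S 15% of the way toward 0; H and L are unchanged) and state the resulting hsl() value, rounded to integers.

hsl(107, 70%, 70%)

S moves 15% from 82 toward 0: 82 − 12.3 = 69.7 → 70.
H and L are unchanged.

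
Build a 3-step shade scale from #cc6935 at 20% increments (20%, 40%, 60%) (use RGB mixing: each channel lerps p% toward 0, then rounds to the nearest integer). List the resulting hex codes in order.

#a3542a, #7a3f20, #522a15

#cc6935 is rgb(204, 105, 53).
20%: (204 − 40.8 = 163.2→163, 105 − 21 = 84→84, 53 − 10.6 = 42.4→42) → #a3542a
40%: (204 − 81.6 = 122.4→122, 105 − 42 = 63→63, 53 − 21.2 = 31.8→32) → #7a3f20
60%: (204 − 122.4 = 81.6→82, 105 − 63 = 42→42, 53 − 31.8 = 21.2→21) → #522a15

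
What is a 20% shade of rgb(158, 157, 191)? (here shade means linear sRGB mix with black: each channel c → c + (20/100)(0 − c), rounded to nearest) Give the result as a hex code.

A 20% shade moves each channel 20% toward 0:
  R: 158 + 0.2×(0−158) = 158 − 31.6 = 126.4 → 126
  G: 157 − 31.4 = 125.6 → 126
  B: 191 − 38.2 = 152.8 → 153
rgb(126, 126, 153) = #7E7E99.

#7E7E99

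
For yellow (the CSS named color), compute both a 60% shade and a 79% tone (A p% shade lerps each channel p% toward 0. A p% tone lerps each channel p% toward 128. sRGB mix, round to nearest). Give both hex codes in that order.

CSS yellow is rgb(255, 255, 0).
60% shade:
  R: 255 + 0.6×(0−255) = 255 − 153 = 102 → 102
  G: 255 − 153 = 102 → 102
  B: 0 + 0 = 0 → 0
  → #666600
79% tone:
  R: 255 + 0.79×(128−255) = 255 − 100.33 = 154.67 → 155
  G: 255 − 100.33 = 154.67 → 155
  B: 0 + 101.12 = 101.12 → 101
  → #9B9B65

#666600, #9B9B65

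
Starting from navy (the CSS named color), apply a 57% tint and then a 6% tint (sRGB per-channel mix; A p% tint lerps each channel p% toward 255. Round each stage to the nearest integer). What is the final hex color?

#9898cb

CSS navy is rgb(0, 0, 128).
A 57% tint moves each channel 57% toward 255:
  R: 0 + 0.57×(255−0) = 0 + 145.35 = 145.35 → 145
  G: 0 + 145.35 = 145.35 → 145
  B: 128 + 0.57×(255−128) = 128 + 72.39 = 200.39 → 200
After the tint: rgb(145, 145, 200) = #9191c8.
Per channel, c → c + 0.06(255 − c):
  R: 145 + 6.6 = 151.6 → 152
  G: 145 + 6.6 = 151.6 → 152
  B: 200 + 0.06×(255−200) = 200 + 3.3 = 203.3 → 203
rgb(152, 152, 203) = #9898cb.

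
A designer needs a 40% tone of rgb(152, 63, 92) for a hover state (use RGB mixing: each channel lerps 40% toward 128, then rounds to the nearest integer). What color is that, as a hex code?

Per channel, c → c + 0.4(128 − c):
  R: 152 − 9.6 = 142.4 → 142
  G: 63 + 0.4×(128−63) = 63 + 26 = 89 → 89
  B: 92 + 0.4×(128−92) = 92 + 14.4 = 106.4 → 106
rgb(142, 89, 106) = #8E596A.

#8E596A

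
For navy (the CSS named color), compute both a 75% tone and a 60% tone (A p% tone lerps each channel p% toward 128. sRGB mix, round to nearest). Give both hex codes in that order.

#606080, #4D4D80

CSS navy is rgb(0, 0, 128).
75% tone:
  R: 0 + 0.75×(128−0) = 0 + 96 = 96 → 96
  G: 0 + 0.75×(128−0) = 0 + 96 = 96 → 96
  B: 128 + 0 = 128 → 128
  → #606080
60% tone:
  R: 0 + 76.8 = 76.8 → 77
  G: 0 + 0.6×(128−0) = 0 + 76.8 = 76.8 → 77
  B: 128 + 0.6×(128−128) = 128 + 0 = 128 → 128
  → #4D4D80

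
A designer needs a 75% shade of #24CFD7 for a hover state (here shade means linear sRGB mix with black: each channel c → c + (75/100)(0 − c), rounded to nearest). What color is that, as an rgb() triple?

#24CFD7 is rgb(36, 207, 215).
Per channel, c → c + 0.75(0 − c):
  R: 36 + 0.75×(0−36) = 36 − 27 = 9 → 9
  G: 207 + 0.75×(0−207) = 207 − 155.25 = 51.75 → 52
  B: 215 + 0.75×(0−215) = 215 − 161.25 = 53.75 → 54

rgb(9, 52, 54)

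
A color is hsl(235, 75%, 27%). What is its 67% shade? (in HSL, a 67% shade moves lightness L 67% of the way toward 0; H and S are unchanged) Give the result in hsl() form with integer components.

L moves 67% from 27 toward 0: 27 − 18.09 = 8.91 → 9.
H and S are unchanged.

hsl(235, 75%, 9%)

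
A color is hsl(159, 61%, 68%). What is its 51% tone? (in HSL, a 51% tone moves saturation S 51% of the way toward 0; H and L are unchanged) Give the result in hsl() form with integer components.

hsl(159, 30%, 68%)

S moves 51% from 61 toward 0: 61 − 31.11 = 29.89 → 30.
H and L are unchanged.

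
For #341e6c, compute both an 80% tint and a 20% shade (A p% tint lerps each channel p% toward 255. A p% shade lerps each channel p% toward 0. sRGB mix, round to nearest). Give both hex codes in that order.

#d6d2e2, #2a1856

#341e6c is rgb(52, 30, 108).
80% tint:
  R: 52 + 162.4 = 214.4 → 214
  G: 30 + 180 = 210 → 210
  B: 108 + 117.6 = 225.6 → 226
  → #d6d2e2
20% shade:
  R: 52 + 0.2×(0−52) = 52 − 10.4 = 41.6 → 42
  G: 30 − 6 = 24 → 24
  B: 108 − 21.6 = 86.4 → 86
  → #2a1856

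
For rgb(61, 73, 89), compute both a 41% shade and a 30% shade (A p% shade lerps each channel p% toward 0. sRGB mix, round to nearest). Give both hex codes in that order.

#242b35, #2b333e

41% shade:
  R: 61 + 0.41×(0−61) = 61 − 25.01 = 35.99 → 36
  G: 73 + 0.41×(0−73) = 73 − 29.93 = 43.07 → 43
  B: 89 + 0.41×(0−89) = 89 − 36.49 = 52.51 → 53
  → #242b35
30% shade:
  R: 61 + 0.3×(0−61) = 61 − 18.3 = 42.7 → 43
  G: 73 + 0.3×(0−73) = 73 − 21.9 = 51.1 → 51
  B: 89 + 0.3×(0−89) = 89 − 26.7 = 62.3 → 62
  → #2b333e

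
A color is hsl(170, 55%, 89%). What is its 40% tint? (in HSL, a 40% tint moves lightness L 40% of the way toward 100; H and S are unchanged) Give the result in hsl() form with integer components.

L moves 40% from 89 toward 100: 89 + 4.4 = 93.4 → 93.
H and S are unchanged.

hsl(170, 55%, 93%)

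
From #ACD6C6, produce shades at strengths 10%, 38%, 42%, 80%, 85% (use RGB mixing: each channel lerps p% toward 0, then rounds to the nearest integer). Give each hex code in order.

#ACD6C6 is rgb(172, 214, 198).
10%: (172 − 17.2 = 154.8→155, 214 − 21.4 = 192.6→193, 198 − 19.8 = 178.2→178) → #9BC1B2
38%: (172 − 65.36 = 106.64→107, 214 − 81.32 = 132.68→133, 198 − 75.24 = 122.76→123) → #6B857B
42%: (172 − 72.24 = 99.76→100, 214 − 89.88 = 124.12→124, 198 − 83.16 = 114.84→115) → #647C73
80%: (172 − 137.6 = 34.4→34, 214 − 171.2 = 42.8→43, 198 − 158.4 = 39.6→40) → #222B28
85%: (172 − 146.2 = 25.8→26, 214 − 181.9 = 32.1→32, 198 − 168.3 = 29.7→30) → #1A201E

#9BC1B2, #6B857B, #647C73, #222B28, #1A201E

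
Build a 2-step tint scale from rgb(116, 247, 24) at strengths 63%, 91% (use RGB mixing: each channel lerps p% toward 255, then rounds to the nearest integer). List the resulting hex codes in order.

#CCFCAA, #F2FEEA

63%: (116 + 87.57 = 203.57→204, 247 + 5.04 = 252.04→252, 24 + 145.53 = 169.53→170) → #CCFCAA
91%: (116 + 126.49 = 242.49→242, 247 + 7.28 = 254.28→254, 24 + 210.21 = 234.21→234) → #F2FEEA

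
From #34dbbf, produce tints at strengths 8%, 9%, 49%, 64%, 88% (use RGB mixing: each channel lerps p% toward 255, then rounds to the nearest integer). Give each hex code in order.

#34dbbf is rgb(52, 219, 191).
8%: (52 + 16.24 = 68.24→68, 219 + 2.88 = 221.88→222, 191 + 5.12 = 196.12→196) → #44dec4
9%: (52 + 18.27 = 70.27→70, 219 + 3.24 = 222.24→222, 191 + 5.76 = 196.76→197) → #46dec5
49%: (52 + 99.47 = 151.47→151, 219 + 17.64 = 236.64→237, 191 + 31.36 = 222.36→222) → #97edde
64%: (52 + 129.92 = 181.92→182, 219 + 23.04 = 242.04→242, 191 + 40.96 = 231.96→232) → #b6f2e8
88%: (52 + 178.64 = 230.64→231, 219 + 31.68 = 250.68→251, 191 + 56.32 = 247.32→247) → #e7fbf7

#44dec4, #46dec5, #97edde, #b6f2e8, #e7fbf7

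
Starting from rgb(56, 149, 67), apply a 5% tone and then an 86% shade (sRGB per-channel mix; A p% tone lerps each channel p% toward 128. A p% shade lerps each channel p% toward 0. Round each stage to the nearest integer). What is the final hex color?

#08150A

Per channel, c → c + 0.05(128 − c):
  R: 56 + 3.6 = 59.6 → 60
  G: 149 − 1.05 = 147.95 → 148
  B: 67 + 3.05 = 70.05 → 70
After the tone: rgb(60, 148, 70) = #3C9446.
Lerp each channel 86% toward 0:
  R: 60 − 51.6 = 8.4 → 8
  G: 148 + 0.86×(0−148) = 148 − 127.28 = 20.72 → 21
  B: 70 − 60.2 = 9.8 → 10
rgb(8, 21, 10) = #08150A.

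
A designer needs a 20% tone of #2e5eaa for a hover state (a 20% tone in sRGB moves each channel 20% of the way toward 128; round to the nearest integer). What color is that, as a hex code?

#3e65a2

#2e5eaa is rgb(46, 94, 170).
A 20% tone moves each channel 20% toward 128:
  R: 46 + 0.2×(128−46) = 46 + 16.4 = 62.4 → 62
  G: 94 + 0.2×(128−94) = 94 + 6.8 = 100.8 → 101
  B: 170 − 8.4 = 161.6 → 162
rgb(62, 101, 162) = #3e65a2.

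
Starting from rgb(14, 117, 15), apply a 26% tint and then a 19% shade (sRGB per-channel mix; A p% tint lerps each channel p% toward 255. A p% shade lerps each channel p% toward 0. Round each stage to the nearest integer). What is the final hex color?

#3E7C3E

Per channel, c → c + 0.26(255 − c):
  R: 14 + 0.26×(255−14) = 14 + 62.66 = 76.66 → 77
  G: 117 + 0.26×(255−117) = 117 + 35.88 = 152.88 → 153
  B: 15 + 62.4 = 77.4 → 77
After the tint: rgb(77, 153, 77) = #4D994D.
Per channel, c → c + 0.19(0 − c):
  R: 77 + 0.19×(0−77) = 77 − 14.63 = 62.37 → 62
  G: 153 + 0.19×(0−153) = 153 − 29.07 = 123.93 → 124
  B: 77 + 0.19×(0−77) = 77 − 14.63 = 62.37 → 62
rgb(62, 124, 62) = #3E7C3E.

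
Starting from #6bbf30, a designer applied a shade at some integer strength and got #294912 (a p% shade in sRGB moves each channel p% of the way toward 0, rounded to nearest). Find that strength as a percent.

62%

#6bbf30 is rgb(107, 191, 48); #294912 is rgb(41, 73, 18).
On the G channel (widest range): 73 ≈ 191 + (p/100)(0 − 191), so p ≈ 100×(73 − 191)/(0 − 191) = -11800/-191 = 61.78.
p = 62 reproduces all three channels after rounding.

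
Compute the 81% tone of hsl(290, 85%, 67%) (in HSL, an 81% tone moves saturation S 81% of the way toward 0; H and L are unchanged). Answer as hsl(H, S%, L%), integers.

hsl(290, 16%, 67%)

S moves 81% from 85 toward 0: 85 − 68.85 = 16.15 → 16.
H and L are unchanged.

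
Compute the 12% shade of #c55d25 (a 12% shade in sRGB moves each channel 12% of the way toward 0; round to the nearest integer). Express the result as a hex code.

#ad5221

#c55d25 is rgb(197, 93, 37).
A 12% shade moves each channel 12% toward 0:
  R: 197 − 23.64 = 173.36 → 173
  G: 93 − 11.16 = 81.84 → 82
  B: 37 + 0.12×(0−37) = 37 − 4.44 = 32.56 → 33
rgb(173, 82, 33) = #ad5221.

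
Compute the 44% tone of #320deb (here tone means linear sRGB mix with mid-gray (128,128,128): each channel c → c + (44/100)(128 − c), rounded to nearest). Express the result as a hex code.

#320deb is rgb(50, 13, 235).
A 44% tone moves each channel 44% toward 128:
  R: 50 + 0.44×(128−50) = 50 + 34.32 = 84.32 → 84
  G: 13 + 0.44×(128−13) = 13 + 50.6 = 63.6 → 64
  B: 235 − 47.08 = 187.92 → 188
rgb(84, 64, 188) = #5440bc.

#5440bc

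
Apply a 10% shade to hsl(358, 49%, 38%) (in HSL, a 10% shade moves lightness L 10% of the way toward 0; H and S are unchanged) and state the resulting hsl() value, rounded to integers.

hsl(358, 49%, 34%)

L moves 10% from 38 toward 0: 38 − 3.8 = 34.2 → 34.
H and S are unchanged.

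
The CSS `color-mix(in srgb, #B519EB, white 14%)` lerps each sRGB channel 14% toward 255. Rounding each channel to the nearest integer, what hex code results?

#B519EB is rgb(181, 25, 235).
Lerp each channel 14% toward 255:
  R: 181 + 10.36 = 191.36 → 191
  G: 25 + 32.2 = 57.2 → 57
  B: 235 + 2.8 = 237.8 → 238
rgb(191, 57, 238) = #BF39EE.

#BF39EE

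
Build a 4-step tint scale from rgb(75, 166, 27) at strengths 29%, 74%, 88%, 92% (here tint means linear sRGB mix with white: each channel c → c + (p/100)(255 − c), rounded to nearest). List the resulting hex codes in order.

29%: (75 + 52.2 = 127.2→127, 166 + 25.81 = 191.81→192, 27 + 66.12 = 93.12→93) → #7fc05d
74%: (75 + 133.2 = 208.2→208, 166 + 65.86 = 231.86→232, 27 + 168.72 = 195.72→196) → #d0e8c4
88%: (75 + 158.4 = 233.4→233, 166 + 78.32 = 244.32→244, 27 + 200.64 = 227.64→228) → #e9f4e4
92%: (75 + 165.6 = 240.6→241, 166 + 81.88 = 247.88→248, 27 + 209.76 = 236.76→237) → #f1f8ed

#7fc05d, #d0e8c4, #e9f4e4, #f1f8ed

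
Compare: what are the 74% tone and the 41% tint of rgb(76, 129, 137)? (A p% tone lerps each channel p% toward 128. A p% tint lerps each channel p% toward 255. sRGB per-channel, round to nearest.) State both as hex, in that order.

#728082, #95B5B9

74% tone:
  R: 76 + 0.74×(128−76) = 76 + 38.48 = 114.48 → 114
  G: 129 + 0.74×(128−129) = 129 − 0.74 = 128.26 → 128
  B: 137 + 0.74×(128−137) = 137 − 6.66 = 130.34 → 130
  → #728082
41% tint:
  R: 76 + 0.41×(255−76) = 76 + 73.39 = 149.39 → 149
  G: 129 + 0.41×(255−129) = 129 + 51.66 = 180.66 → 181
  B: 137 + 0.41×(255−137) = 137 + 48.38 = 185.38 → 185
  → #95B5B9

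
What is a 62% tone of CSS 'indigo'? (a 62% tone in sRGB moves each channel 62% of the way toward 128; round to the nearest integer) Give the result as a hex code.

#6c4f81

CSS indigo is rgb(75, 0, 130).
Per channel, c → c + 0.62(128 − c):
  R: 75 + 32.86 = 107.86 → 108
  G: 0 + 79.36 = 79.36 → 79
  B: 130 − 1.24 = 128.76 → 129
rgb(108, 79, 129) = #6c4f81.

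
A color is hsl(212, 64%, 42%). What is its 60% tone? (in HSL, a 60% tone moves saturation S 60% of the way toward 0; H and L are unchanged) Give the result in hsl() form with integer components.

hsl(212, 26%, 42%)

S moves 60% from 64 toward 0: 64 − 38.4 = 25.6 → 26.
H and L are unchanged.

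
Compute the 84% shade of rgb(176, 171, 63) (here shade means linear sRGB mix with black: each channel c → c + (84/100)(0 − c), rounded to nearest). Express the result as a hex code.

#1c1b0a

Per channel, c → c + 0.84(0 − c):
  R: 176 − 147.84 = 28.16 → 28
  G: 171 − 143.64 = 27.36 → 27
  B: 63 − 52.92 = 10.08 → 10
rgb(28, 27, 10) = #1c1b0a.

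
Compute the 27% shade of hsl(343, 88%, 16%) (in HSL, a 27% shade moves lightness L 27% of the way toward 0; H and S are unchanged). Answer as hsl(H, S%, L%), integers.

hsl(343, 88%, 12%)

L moves 27% from 16 toward 0: 16 − 4.32 = 11.68 → 12.
H and S are unchanged.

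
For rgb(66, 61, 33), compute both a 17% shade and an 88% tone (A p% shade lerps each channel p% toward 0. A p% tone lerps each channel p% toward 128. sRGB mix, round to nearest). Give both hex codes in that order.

#37331B, #797875

17% shade:
  R: 66 + 0.17×(0−66) = 66 − 11.22 = 54.78 → 55
  G: 61 − 10.37 = 50.63 → 51
  B: 33 − 5.61 = 27.39 → 27
  → #37331B
88% tone:
  R: 66 + 0.88×(128−66) = 66 + 54.56 = 120.56 → 121
  G: 61 + 0.88×(128−61) = 61 + 58.96 = 119.96 → 120
  B: 33 + 0.88×(128−33) = 33 + 83.6 = 116.6 → 117
  → #797875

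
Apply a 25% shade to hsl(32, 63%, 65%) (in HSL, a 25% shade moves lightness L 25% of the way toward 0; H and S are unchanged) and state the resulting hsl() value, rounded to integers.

L moves 25% from 65 toward 0: 65 − 16.25 = 48.75 → 49.
H and S are unchanged.

hsl(32, 63%, 49%)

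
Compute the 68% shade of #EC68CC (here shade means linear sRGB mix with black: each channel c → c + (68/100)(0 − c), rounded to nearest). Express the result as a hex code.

#EC68CC is rgb(236, 104, 204).
Per channel, c → c + 0.68(0 − c):
  R: 236 + 0.68×(0−236) = 236 − 160.48 = 75.52 → 76
  G: 104 + 0.68×(0−104) = 104 − 70.72 = 33.28 → 33
  B: 204 − 138.72 = 65.28 → 65
rgb(76, 33, 65) = #4C2141.

#4C2141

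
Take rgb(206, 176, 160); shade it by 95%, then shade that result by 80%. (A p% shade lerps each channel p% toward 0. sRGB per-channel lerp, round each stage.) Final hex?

#020202

Per channel, c → c + 0.95(0 − c):
  R: 206 + 0.95×(0−206) = 206 − 195.7 = 10.3 → 10
  G: 176 − 167.2 = 8.8 → 9
  B: 160 + 0.95×(0−160) = 160 − 152 = 8 → 8
After the shade: rgb(10, 9, 8) = #0a0908.
Lerp each channel 80% toward 0:
  R: 10 + 0.8×(0−10) = 10 − 8 = 2 → 2
  G: 9 − 7.2 = 1.8 → 2
  B: 8 + 0.8×(0−8) = 8 − 6.4 = 1.6 → 2
rgb(2, 2, 2) = #020202.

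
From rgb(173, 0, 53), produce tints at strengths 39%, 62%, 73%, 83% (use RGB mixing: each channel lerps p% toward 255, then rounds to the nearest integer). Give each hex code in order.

39%: (173 + 31.98 = 204.98→205, 0 + 99.45 = 99.45→99, 53 + 78.78 = 131.78→132) → #CD6384
62%: (173 + 50.84 = 223.84→224, 0 + 158.1 = 158.1→158, 53 + 125.24 = 178.24→178) → #E09EB2
73%: (173 + 59.86 = 232.86→233, 0 + 186.15 = 186.15→186, 53 + 147.46 = 200.46→200) → #E9BAC8
83%: (173 + 68.06 = 241.06→241, 0 + 211.65 = 211.65→212, 53 + 167.66 = 220.66→221) → #F1D4DD

#CD6384, #E09EB2, #E9BAC8, #F1D4DD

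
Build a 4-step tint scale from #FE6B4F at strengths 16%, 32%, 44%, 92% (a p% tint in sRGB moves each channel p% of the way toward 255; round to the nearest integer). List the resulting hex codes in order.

#FE836B, #FE9A87, #FEAC9C, #FFF3F1

#FE6B4F is rgb(254, 107, 79).
16%: (254→254, 107 + 23.68 = 130.68→131, 79 + 28.16 = 107.16→107) → #FE836B
32%: (254→254, 107 + 47.36 = 154.36→154, 79 + 56.32 = 135.32→135) → #FE9A87
44%: (254→254, 107 + 65.12 = 172.12→172, 79 + 77.44 = 156.44→156) → #FEAC9C
92%: (254 + 0.92 = 254.92→255, 107 + 136.16 = 243.16→243, 79 + 161.92 = 240.92→241) → #FFF3F1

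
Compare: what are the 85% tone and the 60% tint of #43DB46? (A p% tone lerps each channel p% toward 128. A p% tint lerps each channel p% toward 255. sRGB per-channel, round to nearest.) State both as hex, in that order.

#43DB46 is rgb(67, 219, 70).
85% tone:
  R: 67 + 51.85 = 118.85 → 119
  G: 219 + 0.85×(128−219) = 219 − 77.35 = 141.65 → 142
  B: 70 + 0.85×(128−70) = 70 + 49.3 = 119.3 → 119
  → #778E77
60% tint:
  R: 67 + 112.8 = 179.8 → 180
  G: 219 + 21.6 = 240.6 → 241
  B: 70 + 111 = 181 → 181
  → #B4F1B5

#778E77, #B4F1B5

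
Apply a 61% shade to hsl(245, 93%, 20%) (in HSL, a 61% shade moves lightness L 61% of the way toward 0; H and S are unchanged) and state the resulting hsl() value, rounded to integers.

hsl(245, 93%, 8%)

L moves 61% from 20 toward 0: 20 − 12.2 = 7.8 → 8.
H and S are unchanged.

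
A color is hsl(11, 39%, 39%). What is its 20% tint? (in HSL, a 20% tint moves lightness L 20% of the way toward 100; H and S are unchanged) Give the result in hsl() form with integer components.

L moves 20% from 39 toward 100: 39 + 12.2 = 51.2 → 51.
H and S are unchanged.

hsl(11, 39%, 51%)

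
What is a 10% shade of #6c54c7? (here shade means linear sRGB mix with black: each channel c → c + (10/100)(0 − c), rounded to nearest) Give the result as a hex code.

#6c54c7 is rgb(108, 84, 199).
A 10% shade moves each channel 10% toward 0:
  R: 108 − 10.8 = 97.2 → 97
  G: 84 − 8.4 = 75.6 → 76
  B: 199 + 0.1×(0−199) = 199 − 19.9 = 179.1 → 179
rgb(97, 76, 179) = #614cb3.

#614cb3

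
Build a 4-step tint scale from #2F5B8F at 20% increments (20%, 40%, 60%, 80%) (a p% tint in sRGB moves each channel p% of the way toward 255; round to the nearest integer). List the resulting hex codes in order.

#2F5B8F is rgb(47, 91, 143).
20%: (47 + 41.6 = 88.6→89, 91 + 32.8 = 123.8→124, 143 + 22.4 = 165.4→165) → #597CA5
40%: (47 + 83.2 = 130.2→130, 91 + 65.6 = 156.6→157, 143 + 44.8 = 187.8→188) → #829DBC
60%: (47 + 124.8 = 171.8→172, 91 + 98.4 = 189.4→189, 143 + 67.2 = 210.2→210) → #ACBDD2
80%: (47 + 166.4 = 213.4→213, 91 + 131.2 = 222.2→222, 143 + 89.6 = 232.6→233) → #D5DEE9

#597CA5, #829DBC, #ACBDD2, #D5DEE9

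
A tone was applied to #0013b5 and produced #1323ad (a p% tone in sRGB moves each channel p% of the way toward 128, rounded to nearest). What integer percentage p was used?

#0013b5 is rgb(0, 19, 181); #1323ad is rgb(19, 35, 173).
On the R channel (widest range): 19 ≈ 0 + (p/100)(128 − 0), so p ≈ 100×(19 − 0)/(128 − 0) = 1900/128 = 14.84.
p = 15 reproduces all three channels after rounding.

15%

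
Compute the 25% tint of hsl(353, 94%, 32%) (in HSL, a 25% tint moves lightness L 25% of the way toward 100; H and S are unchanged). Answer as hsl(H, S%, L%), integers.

hsl(353, 94%, 49%)

L moves 25% from 32 toward 100: 32 + 17 = 49 → 49.
H and S are unchanged.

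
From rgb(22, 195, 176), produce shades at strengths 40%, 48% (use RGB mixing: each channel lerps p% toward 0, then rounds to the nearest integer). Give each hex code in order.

#0D756A, #0B655C

40%: (22 − 8.8 = 13.2→13, 195 − 78 = 117→117, 176 − 70.4 = 105.6→106) → #0D756A
48%: (22 − 10.56 = 11.44→11, 195 − 93.6 = 101.4→101, 176 − 84.48 = 91.52→92) → #0B655C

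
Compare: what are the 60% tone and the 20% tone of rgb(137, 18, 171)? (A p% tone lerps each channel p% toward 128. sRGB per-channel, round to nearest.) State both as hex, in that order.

#845491, #8728A2

60% tone:
  R: 137 + 0.6×(128−137) = 137 − 5.4 = 131.6 → 132
  G: 18 + 66 = 84 → 84
  B: 171 + 0.6×(128−171) = 171 − 25.8 = 145.2 → 145
  → #845491
20% tone:
  R: 137 − 1.8 = 135.2 → 135
  G: 18 + 22 = 40 → 40
  B: 171 + 0.2×(128−171) = 171 − 8.6 = 162.4 → 162
  → #8728A2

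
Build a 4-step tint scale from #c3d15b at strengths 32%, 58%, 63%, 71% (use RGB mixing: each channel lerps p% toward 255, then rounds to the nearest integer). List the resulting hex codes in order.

#c3d15b is rgb(195, 209, 91).
32%: (195 + 19.2 = 214.2→214, 209 + 14.72 = 223.72→224, 91 + 52.48 = 143.48→143) → #d6e08f
58%: (195 + 34.8 = 229.8→230, 209 + 26.68 = 235.68→236, 91 + 95.12 = 186.12→186) → #e6ecba
63%: (195 + 37.8 = 232.8→233, 209 + 28.98 = 237.98→238, 91 + 103.32 = 194.32→194) → #e9eec2
71%: (195 + 42.6 = 237.6→238, 209 + 32.66 = 241.66→242, 91 + 116.44 = 207.44→207) → #eef2cf

#d6e08f, #e6ecba, #e9eec2, #eef2cf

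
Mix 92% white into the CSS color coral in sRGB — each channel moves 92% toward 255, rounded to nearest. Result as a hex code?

#FFF5F1

CSS coral is rgb(255, 127, 80).
Per channel, c → c + 0.92(255 − c):
  R: 255 + 0.92×(255−255) = 255 + 0 = 255 → 255
  G: 127 + 0.92×(255−127) = 127 + 117.76 = 244.76 → 245
  B: 80 + 161 = 241 → 241
rgb(255, 245, 241) = #FFF5F1.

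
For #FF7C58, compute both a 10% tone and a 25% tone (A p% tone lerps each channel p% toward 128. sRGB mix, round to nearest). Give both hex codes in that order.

#FF7C58 is rgb(255, 124, 88).
10% tone:
  R: 255 − 12.7 = 242.3 → 242
  G: 124 + 0.1×(128−124) = 124 + 0.4 = 124.4 → 124
  B: 88 + 0.1×(128−88) = 88 + 4 = 92 → 92
  → #F27C5C
25% tone:
  R: 255 + 0.25×(128−255) = 255 − 31.75 = 223.25 → 223
  G: 124 + 0.25×(128−124) = 124 + 1 = 125 → 125
  B: 88 + 0.25×(128−88) = 88 + 10 = 98 → 98
  → #DF7D62

#F27C5C, #DF7D62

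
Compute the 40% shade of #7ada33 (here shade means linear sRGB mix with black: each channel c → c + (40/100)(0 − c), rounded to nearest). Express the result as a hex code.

#7ada33 is rgb(122, 218, 51).
Lerp each channel 40% toward 0:
  R: 122 − 48.8 = 73.2 → 73
  G: 218 + 0.4×(0−218) = 218 − 87.2 = 130.8 → 131
  B: 51 + 0.4×(0−51) = 51 − 20.4 = 30.6 → 31
rgb(73, 131, 31) = #49831f.

#49831f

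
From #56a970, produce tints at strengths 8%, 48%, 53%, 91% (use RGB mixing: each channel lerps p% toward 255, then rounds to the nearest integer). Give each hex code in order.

#56a970 is rgb(86, 169, 112).
8%: (86 + 13.52 = 99.52→100, 169 + 6.88 = 175.88→176, 112 + 11.44 = 123.44→123) → #64b07b
48%: (86 + 81.12 = 167.12→167, 169 + 41.28 = 210.28→210, 112 + 68.64 = 180.64→181) → #a7d2b5
53%: (86 + 89.57 = 175.57→176, 169 + 45.58 = 214.58→215, 112 + 75.79 = 187.79→188) → #b0d7bc
91%: (86 + 153.79 = 239.79→240, 169 + 78.26 = 247.26→247, 112 + 130.13 = 242.13→242) → #f0f7f2

#64b07b, #a7d2b5, #b0d7bc, #f0f7f2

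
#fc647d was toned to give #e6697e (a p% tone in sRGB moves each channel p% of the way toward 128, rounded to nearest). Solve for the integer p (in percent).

18%

#fc647d is rgb(252, 100, 125); #e6697e is rgb(230, 105, 126).
On the R channel (widest range): 230 ≈ 252 + (p/100)(128 − 252), so p ≈ 100×(230 − 252)/(128 − 252) = -2200/-124 = 17.74.
p = 18 reproduces all three channels after rounding.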